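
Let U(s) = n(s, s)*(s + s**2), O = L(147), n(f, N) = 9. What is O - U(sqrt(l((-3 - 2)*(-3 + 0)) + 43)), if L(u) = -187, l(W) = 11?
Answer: -673 - 27*sqrt(6) ≈ -739.14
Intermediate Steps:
O = -187
U(s) = 9*s + 9*s**2 (U(s) = 9*(s + s**2) = 9*s + 9*s**2)
O - U(sqrt(l((-3 - 2)*(-3 + 0)) + 43)) = -187 - 9*sqrt(11 + 43)*(1 + sqrt(11 + 43)) = -187 - 9*sqrt(54)*(1 + sqrt(54)) = -187 - 9*3*sqrt(6)*(1 + 3*sqrt(6)) = -187 - 27*sqrt(6)*(1 + 3*sqrt(6))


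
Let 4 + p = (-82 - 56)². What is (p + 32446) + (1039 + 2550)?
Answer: 55075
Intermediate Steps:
p = 19040 (p = -4 + (-82 - 56)² = -4 + (-138)² = -4 + 19044 = 19040)
(p + 32446) + (1039 + 2550) = (19040 + 32446) + (1039 + 2550) = 51486 + 3589 = 55075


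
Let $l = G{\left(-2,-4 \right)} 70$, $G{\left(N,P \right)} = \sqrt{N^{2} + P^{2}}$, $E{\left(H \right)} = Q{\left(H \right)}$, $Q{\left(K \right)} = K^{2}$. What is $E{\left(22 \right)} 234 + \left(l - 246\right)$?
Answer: $113010 + 140 \sqrt{5} \approx 1.1332 \cdot 10^{5}$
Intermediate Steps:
$E{\left(H \right)} = H^{2}$
$l = 140 \sqrt{5}$ ($l = \sqrt{\left(-2\right)^{2} + \left(-4\right)^{2}} \cdot 70 = \sqrt{4 + 16} \cdot 70 = \sqrt{20} \cdot 70 = 2 \sqrt{5} \cdot 70 = 140 \sqrt{5} \approx 313.05$)
$E{\left(22 \right)} 234 + \left(l - 246\right) = 22^{2} \cdot 234 + \left(140 \sqrt{5} - 246\right) = 484 \cdot 234 - \left(246 - 140 \sqrt{5}\right) = 113256 - \left(246 - 140 \sqrt{5}\right) = 113010 + 140 \sqrt{5}$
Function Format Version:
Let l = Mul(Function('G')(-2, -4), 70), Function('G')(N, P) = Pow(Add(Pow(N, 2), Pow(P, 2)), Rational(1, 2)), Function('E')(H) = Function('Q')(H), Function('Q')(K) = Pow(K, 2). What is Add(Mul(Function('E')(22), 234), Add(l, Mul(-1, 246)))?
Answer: Add(113010, Mul(140, Pow(5, Rational(1, 2)))) ≈ 1.1332e+5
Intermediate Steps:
Function('E')(H) = Pow(H, 2)
l = Mul(140, Pow(5, Rational(1, 2))) (l = Mul(Pow(Add(Pow(-2, 2), Pow(-4, 2)), Rational(1, 2)), 70) = Mul(Pow(Add(4, 16), Rational(1, 2)), 70) = Mul(Pow(20, Rational(1, 2)), 70) = Mul(Mul(2, Pow(5, Rational(1, 2))), 70) = Mul(140, Pow(5, Rational(1, 2))) ≈ 313.05)
Add(Mul(Function('E')(22), 234), Add(l, Mul(-1, 246))) = Add(Mul(Pow(22, 2), 234), Add(Mul(140, Pow(5, Rational(1, 2))), Mul(-1, 246))) = Add(Mul(484, 234), Add(Mul(140, Pow(5, Rational(1, 2))), -246)) = Add(113256, Add(-246, Mul(140, Pow(5, Rational(1, 2))))) = Add(113010, Mul(140, Pow(5, Rational(1, 2))))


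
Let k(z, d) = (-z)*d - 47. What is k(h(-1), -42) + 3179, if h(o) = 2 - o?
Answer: 3258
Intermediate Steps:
k(z, d) = -47 - d*z (k(z, d) = -d*z - 47 = -47 - d*z)
k(h(-1), -42) + 3179 = (-47 - 1*(-42)*(2 - 1*(-1))) + 3179 = (-47 - 1*(-42)*(2 + 1)) + 3179 = (-47 - 1*(-42)*3) + 3179 = (-47 + 126) + 3179 = 79 + 3179 = 3258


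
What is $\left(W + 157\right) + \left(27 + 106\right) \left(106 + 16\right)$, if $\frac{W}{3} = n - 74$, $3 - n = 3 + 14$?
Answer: $16119$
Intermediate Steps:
$n = -14$ ($n = 3 - \left(3 + 14\right) = 3 - 17 = -14$)
$W = -264$ ($W = 3 \left(-14 - 74\right) = 3 \left(-88\right) = -264$)
$\left(W + 157\right) + \left(27 + 106\right) \left(106 + 16\right) = \left(-264 + 157\right) + \left(27 + 106\right) \left(106 + 16\right) = -107 + 133 \cdot 122 = -107 + 16226 = 16119$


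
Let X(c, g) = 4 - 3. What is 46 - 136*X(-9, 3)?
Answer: -90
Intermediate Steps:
X(c, g) = 1
46 - 136*X(-9, 3) = 46 - 136*1 = 46 - 136 = -90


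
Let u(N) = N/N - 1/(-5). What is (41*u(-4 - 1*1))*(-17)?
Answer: -4182/5 ≈ -836.40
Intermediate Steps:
u(N) = 6/5 (u(N) = 1 - 1*(-⅕) = 1 + ⅕ = 6/5)
(41*u(-4 - 1*1))*(-17) = (41*(6/5))*(-17) = (246/5)*(-17) = -4182/5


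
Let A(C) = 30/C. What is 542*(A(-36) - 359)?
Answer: -585089/3 ≈ -1.9503e+5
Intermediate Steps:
542*(A(-36) - 359) = 542*(30/(-36) - 359) = 542*(30*(-1/36) - 359) = 542*(-⅚ - 359) = 542*(-2159/6) = -585089/3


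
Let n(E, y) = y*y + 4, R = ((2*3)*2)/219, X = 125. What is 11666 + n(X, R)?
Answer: 62189446/5329 ≈ 11670.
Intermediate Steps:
R = 4/73 (R = (6*2)*(1/219) = 12*(1/219) = 4/73 ≈ 0.054795)
n(E, y) = 4 + y² (n(E, y) = y² + 4 = 4 + y²)
11666 + n(X, R) = 11666 + (4 + (4/73)²) = 11666 + (4 + 16/5329) = 11666 + 21332/5329 = 62189446/5329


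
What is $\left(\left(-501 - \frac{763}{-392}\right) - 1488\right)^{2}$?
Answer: $\frac{12382125625}{3136} \approx 3.9484 \cdot 10^{6}$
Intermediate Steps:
$\left(\left(-501 - \frac{763}{-392}\right) - 1488\right)^{2} = \left(\left(-501 - 763 \left(- \frac{1}{392}\right)\right) - 1488\right)^{2} = \left(\left(-501 - - \frac{109}{56}\right) - 1488\right)^{2} = \left(\left(-501 + \frac{109}{56}\right) - 1488\right)^{2} = \left(- \frac{27947}{56} - 1488\right)^{2} = \left(- \frac{111275}{56}\right)^{2} = \frac{12382125625}{3136}$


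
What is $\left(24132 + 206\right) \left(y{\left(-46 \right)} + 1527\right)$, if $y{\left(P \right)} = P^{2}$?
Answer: $88663334$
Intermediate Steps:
$\left(24132 + 206\right) \left(y{\left(-46 \right)} + 1527\right) = \left(24132 + 206\right) \left(\left(-46\right)^{2} + 1527\right) = 24338 \left(2116 + 1527\right) = 24338 \cdot 3643 = 88663334$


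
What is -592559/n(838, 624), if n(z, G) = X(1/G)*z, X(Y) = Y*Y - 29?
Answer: 115364126592/4731307357 ≈ 24.383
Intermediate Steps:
X(Y) = -29 + Y² (X(Y) = Y² - 29 = -29 + Y²)
n(z, G) = z*(-29 + G⁻²) (n(z, G) = (-29 + (1/G)²)*z = (-29 + G⁻²)*z = z*(-29 + G⁻²))
-592559/n(838, 624) = -592559/(-29*838 + 838/624²) = -592559/(-24302 + 838*(1/389376)) = -592559/(-24302 + 419/194688) = -592559/(-4731307357/194688) = -592559*(-194688/4731307357) = 115364126592/4731307357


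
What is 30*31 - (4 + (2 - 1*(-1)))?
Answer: 923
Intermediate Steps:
30*31 - (4 + (2 - 1*(-1))) = 930 - (4 + (2 + 1)) = 930 - (4 + 3) = 930 - 1*7 = 930 - 7 = 923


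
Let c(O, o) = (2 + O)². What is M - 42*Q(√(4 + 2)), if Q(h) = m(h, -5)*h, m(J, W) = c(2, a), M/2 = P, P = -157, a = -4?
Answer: -314 - 672*√6 ≈ -1960.1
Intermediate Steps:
M = -314 (M = 2*(-157) = -314)
m(J, W) = 16 (m(J, W) = (2 + 2)² = 4² = 16)
Q(h) = 16*h
M - 42*Q(√(4 + 2)) = -314 - 672*√(4 + 2) = -314 - 672*√6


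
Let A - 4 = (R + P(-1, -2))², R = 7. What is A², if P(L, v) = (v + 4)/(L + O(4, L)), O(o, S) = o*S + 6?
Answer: 7225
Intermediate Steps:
O(o, S) = 6 + S*o (O(o, S) = S*o + 6 = 6 + S*o)
P(L, v) = (4 + v)/(6 + 5*L) (P(L, v) = (v + 4)/(L + (6 + L*4)) = (4 + v)/(L + (6 + 4*L)) = (4 + v)/(6 + 5*L))
A = 85 (A = 4 + (7 + (4 - 2)/(6 + 5*(-1)))² = 4 + (7 + 2/(6 - 5))² = 4 + (7 + 2/1)² = 4 + (7 + 1*2)² = 4 + (7 + 2)² = 4 + 9² = 4 + 81 = 85)
A² = 85² = 7225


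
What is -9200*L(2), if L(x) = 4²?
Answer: -147200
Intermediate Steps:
L(x) = 16
-9200*L(2) = -9200*16 = -147200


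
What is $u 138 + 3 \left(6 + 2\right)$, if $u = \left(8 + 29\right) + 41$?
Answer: $10788$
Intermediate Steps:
$u = 78$ ($u = 37 + 41 = 78$)
$u 138 + 3 \left(6 + 2\right) = 78 \cdot 138 + 3 \left(6 + 2\right) = 10764 + 3 \cdot 8 = 10764 + 24 = 10788$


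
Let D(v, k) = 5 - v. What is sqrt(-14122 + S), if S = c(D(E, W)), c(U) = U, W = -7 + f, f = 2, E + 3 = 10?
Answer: 2*I*sqrt(3531) ≈ 118.84*I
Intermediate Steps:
E = 7 (E = -3 + 10 = 7)
W = -5 (W = -7 + 2 = -5)
S = -2 (S = 5 - 1*7 = 5 - 7 = -2)
sqrt(-14122 + S) = sqrt(-14122 - 2) = sqrt(-14124) = 2*I*sqrt(3531)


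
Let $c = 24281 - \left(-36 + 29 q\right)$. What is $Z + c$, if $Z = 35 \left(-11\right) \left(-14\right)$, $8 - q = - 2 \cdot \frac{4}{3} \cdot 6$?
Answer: $29011$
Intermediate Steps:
$q = 24$ ($q = 8 - - 2 \cdot \frac{4}{3} \cdot 6 = 8 - - 2 \cdot 4 \cdot \frac{1}{3} \cdot 6 = 8 - \left(-2\right) \frac{4}{3} \cdot 6 = 8 - \left(- \frac{8}{3}\right) 6 = 8 - -16 = 8 + 16 = 24$)
$Z = 5390$ ($Z = \left(-385\right) \left(-14\right) = 5390$)
$c = 23621$ ($c = 24281 + \left(\left(-29\right) 24 + 36\right) = 24281 + \left(-696 + 36\right) = 24281 - 660 = 23621$)
$Z + c = 5390 + 23621 = 29011$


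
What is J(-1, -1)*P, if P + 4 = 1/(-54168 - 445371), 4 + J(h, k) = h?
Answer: 9990785/499539 ≈ 20.000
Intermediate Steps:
J(h, k) = -4 + h
P = -1998157/499539 (P = -4 + 1/(-54168 - 445371) = -4 + 1/(-499539) = -4 - 1/499539 = -1998157/499539 ≈ -4.0000)
J(-1, -1)*P = (-4 - 1)*(-1998157/499539) = -5*(-1998157/499539) = 9990785/499539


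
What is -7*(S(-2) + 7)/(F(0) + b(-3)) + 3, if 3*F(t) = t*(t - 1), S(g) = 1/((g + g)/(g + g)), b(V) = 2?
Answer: -25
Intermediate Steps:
S(g) = 1 (S(g) = 1/((2*g)/((2*g))) = 1/((2*g)*(1/(2*g))) = 1/1 = 1)
F(t) = t*(-1 + t)/3 (F(t) = (t*(t - 1))/3 = (t*(-1 + t))/3 = t*(-1 + t)/3)
-7*(S(-2) + 7)/(F(0) + b(-3)) + 3 = -7*(1 + 7)/((⅓)*0*(-1 + 0) + 2) + 3 = -56/((⅓)*0*(-1) + 2) + 3 = -56/(0 + 2) + 3 = -56/2 + 3 = -7*4 + 3 = -28 + 3 = -25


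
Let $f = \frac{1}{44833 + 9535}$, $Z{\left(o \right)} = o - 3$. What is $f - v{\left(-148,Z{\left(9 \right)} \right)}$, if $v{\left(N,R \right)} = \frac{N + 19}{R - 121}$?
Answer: $- \frac{7013357}{6252320} \approx -1.1217$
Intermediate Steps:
$Z{\left(o \right)} = -3 + o$
$v{\left(N,R \right)} = \frac{19 + N}{-121 + R}$
$f = \frac{1}{54368} \approx 1.8393 \cdot 10^{-5}$
$f - v{\left(-148,Z{\left(9 \right)} \right)} = \frac{1}{54368} - \frac{19 - 148}{-121 + \left(-3 + 9\right)} = \frac{1}{54368} - \frac{1}{-121 + 6} \left(-129\right) = \frac{1}{54368} - \frac{1}{-115} \left(-129\right) = \frac{1}{54368} - \left(- \frac{1}{115}\right) \left(-129\right) = \frac{1}{54368} - \frac{129}{115} = - \frac{7013357}{6252320}$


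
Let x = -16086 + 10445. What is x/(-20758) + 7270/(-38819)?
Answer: 68067319/805804802 ≈ 0.084471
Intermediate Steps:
x = -5641
x/(-20758) + 7270/(-38819) = -5641/(-20758) + 7270/(-38819) = -5641*(-1/20758) + 7270*(-1/38819) = 5641/20758 - 7270/38819 = 68067319/805804802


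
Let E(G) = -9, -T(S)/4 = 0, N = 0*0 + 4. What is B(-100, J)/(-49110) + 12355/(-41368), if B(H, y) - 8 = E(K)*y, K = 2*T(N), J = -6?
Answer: -304659433/1015791240 ≈ -0.29992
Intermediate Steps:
N = 4 (N = 0 + 4 = 4)
T(S) = 0 (T(S) = -4*0 = 0)
K = 0 (K = 2*0 = 0)
B(H, y) = 8 - 9*y
B(-100, J)/(-49110) + 12355/(-41368) = (8 - 9*(-6))/(-49110) + 12355/(-41368) = (8 + 54)*(-1/49110) + 12355*(-1/41368) = 62*(-1/49110) - 12355/41368 = -31/24555 - 12355/41368 = -304659433/1015791240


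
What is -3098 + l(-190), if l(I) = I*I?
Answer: 33002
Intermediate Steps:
l(I) = I²
-3098 + l(-190) = -3098 + (-190)² = -3098 + 36100 = 33002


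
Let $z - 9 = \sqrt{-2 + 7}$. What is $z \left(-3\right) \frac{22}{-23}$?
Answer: $\frac{594}{23} + \frac{66 \sqrt{5}}{23} \approx 32.243$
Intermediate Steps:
$z = 9 + \sqrt{5}$ ($z = 9 + \sqrt{-2 + 7} = 9 + \sqrt{5} \approx 11.236$)
$z \left(-3\right) \frac{22}{-23} = \left(9 + \sqrt{5}\right) \left(-3\right) \frac{22}{-23} = \left(-27 - 3 \sqrt{5}\right) 22 \left(- \frac{1}{23}\right) = \left(-27 - 3 \sqrt{5}\right) \left(- \frac{22}{23}\right) = \frac{594}{23} + \frac{66 \sqrt{5}}{23}$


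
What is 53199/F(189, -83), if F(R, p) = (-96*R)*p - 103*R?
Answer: 5911/165165 ≈ 0.035788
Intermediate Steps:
F(R, p) = -103*R - 96*R*p (F(R, p) = -96*R*p - 103*R = -103*R - 96*R*p)
53199/F(189, -83) = 53199/((-1*189*(103 + 96*(-83)))) = 53199/((-1*189*(103 - 7968))) = 53199/((-1*189*(-7865))) = 53199/1486485 = 53199*(1/1486485) = 5911/165165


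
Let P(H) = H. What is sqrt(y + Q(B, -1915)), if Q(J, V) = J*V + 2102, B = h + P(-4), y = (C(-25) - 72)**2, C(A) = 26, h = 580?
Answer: I*sqrt(1098822) ≈ 1048.2*I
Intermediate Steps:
y = 2116 (y = (26 - 72)**2 = (-46)**2 = 2116)
B = 576 (B = 580 - 4 = 576)
Q(J, V) = 2102 + J*V
sqrt(y + Q(B, -1915)) = sqrt(2116 + (2102 + 576*(-1915))) = sqrt(2116 + (2102 - 1103040)) = sqrt(2116 - 1100938) = sqrt(-1098822) = I*sqrt(1098822)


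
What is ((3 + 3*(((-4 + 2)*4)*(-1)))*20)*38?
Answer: 20520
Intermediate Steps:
((3 + 3*(((-4 + 2)*4)*(-1)))*20)*38 = ((3 + 3*(-2*4*(-1)))*20)*38 = ((3 + 3*(-8*(-1)))*20)*38 = ((3 + 3*8)*20)*38 = ((3 + 24)*20)*38 = (27*20)*38 = 540*38 = 20520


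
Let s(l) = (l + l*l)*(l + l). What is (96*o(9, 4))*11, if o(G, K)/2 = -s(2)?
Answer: -50688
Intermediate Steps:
s(l) = 2*l*(l + l²) (s(l) = (l + l²)*(2*l) = 2*l*(l + l²))
o(G, K) = -48 (o(G, K) = 2*(-2*2²*(1 + 2)) = 2*(-2*4*3) = 2*(-1*24) = 2*(-24) = -48)
(96*o(9, 4))*11 = (96*(-48))*11 = -4608*11 = -50688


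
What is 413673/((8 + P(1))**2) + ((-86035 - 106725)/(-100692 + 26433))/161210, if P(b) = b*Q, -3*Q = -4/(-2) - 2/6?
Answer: 40112826975753871/5373913602771 ≈ 7464.4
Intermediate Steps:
Q = -5/9 (Q = -(-4/(-2) - 2/6)/3 = -(-4*(-1/2) - 2*1/6)/3 = -(2 - 1/3)/3 = -1/3*5/3 = -5/9 ≈ -0.55556)
P(b) = -5*b/9 (P(b) = b*(-5/9) = -5*b/9)
413673/((8 + P(1))**2) + ((-86035 - 106725)/(-100692 + 26433))/161210 = 413673/((8 - 5/9*1)**2) + ((-86035 - 106725)/(-100692 + 26433))/161210 = 413673/((8 - 5/9)**2) - 192760/(-74259)*(1/161210) = 413673/((67/9)**2) - 192760*(-1/74259)*(1/161210) = 413673/(4489/81) + (192760/74259)*(1/161210) = 413673*(81/4489) + 19276/1197129339 = 33507513/4489 + 19276/1197129339 = 40112826975753871/5373913602771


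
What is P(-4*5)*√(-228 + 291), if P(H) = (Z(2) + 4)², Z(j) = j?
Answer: 108*√7 ≈ 285.74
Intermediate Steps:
P(H) = 36 (P(H) = (2 + 4)² = 6² = 36)
P(-4*5)*√(-228 + 291) = 36*√(-228 + 291) = 36*√63 = 36*(3*√7) = 108*√7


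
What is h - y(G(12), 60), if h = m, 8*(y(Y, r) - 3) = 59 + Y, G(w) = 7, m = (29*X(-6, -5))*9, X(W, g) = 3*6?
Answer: 18747/4 ≈ 4686.8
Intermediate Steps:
X(W, g) = 18
m = 4698 (m = (29*18)*9 = 522*9 = 4698)
y(Y, r) = 83/8 + Y/8 (y(Y, r) = 3 + (59 + Y)/8 = 3 + (59/8 + Y/8) = 83/8 + Y/8)
h = 4698
h - y(G(12), 60) = 4698 - (83/8 + (⅛)*7) = 4698 - (83/8 + 7/8) = 4698 - 1*45/4 = 4698 - 45/4 = 18747/4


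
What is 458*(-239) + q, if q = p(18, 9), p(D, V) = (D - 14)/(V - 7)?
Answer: -109460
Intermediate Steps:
p(D, V) = (-14 + D)/(-7 + V)
q = 2 (q = (-14 + 18)/(-7 + 9) = 4/2 = (½)*4 = 2)
458*(-239) + q = 458*(-239) + 2 = -109462 + 2 = -109460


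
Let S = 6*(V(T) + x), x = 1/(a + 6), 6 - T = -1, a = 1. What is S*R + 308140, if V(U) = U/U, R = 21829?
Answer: 3204772/7 ≈ 4.5782e+5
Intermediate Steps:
T = 7 (T = 6 - 1*(-1) = 6 + 1 = 7)
V(U) = 1
x = 1/7 (x = 1/(1 + 6) = 1/7 ≈ 0.14286)
S = 48/7 (S = 6*(1 + 1/7) = 6*(8/7) = 48/7 ≈ 6.8571)
S*R + 308140 = (48/7)*21829 + 308140 = 1047792/7 + 308140 = 3204772/7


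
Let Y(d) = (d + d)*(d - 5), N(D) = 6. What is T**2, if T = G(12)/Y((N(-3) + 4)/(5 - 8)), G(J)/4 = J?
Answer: 11664/15625 ≈ 0.74650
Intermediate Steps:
G(J) = 4*J
Y(d) = 2*d*(-5 + d) (Y(d) = (2*d)*(-5 + d) = 2*d*(-5 + d))
T = 108/125 (T = (4*12)/((2*((6 + 4)/(5 - 8))*(-5 + (6 + 4)/(5 - 8)))) = 48/((2*(10/(-3))*(-5 + 10/(-3)))) = 48/((2*(10*(-1/3))*(-5 + 10*(-1/3)))) = 48/((2*(-10/3)*(-5 - 10/3))) = 48/((2*(-10/3)*(-25/3))) = 48/(500/9) = 48*(9/500) = 108/125 ≈ 0.86400)
T**2 = (108/125)**2 = 11664/15625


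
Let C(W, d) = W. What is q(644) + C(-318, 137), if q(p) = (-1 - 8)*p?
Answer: -6114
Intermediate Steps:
q(p) = -9*p
q(644) + C(-318, 137) = -9*644 - 318 = -5796 - 318 = -6114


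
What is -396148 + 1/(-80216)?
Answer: -31777407969/80216 ≈ -3.9615e+5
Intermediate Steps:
-396148 + 1/(-80216) = -396148 - 1/80216 = -31777407969/80216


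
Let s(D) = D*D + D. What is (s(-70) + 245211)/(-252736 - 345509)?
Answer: -83347/199415 ≈ -0.41796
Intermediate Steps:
s(D) = D + D**2 (s(D) = D**2 + D = D + D**2)
(s(-70) + 245211)/(-252736 - 345509) = (-70*(1 - 70) + 245211)/(-252736 - 345509) = (-70*(-69) + 245211)/(-598245) = (4830 + 245211)*(-1/598245) = 250041*(-1/598245) = -83347/199415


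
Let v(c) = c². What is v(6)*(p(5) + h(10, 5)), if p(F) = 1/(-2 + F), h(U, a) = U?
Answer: 372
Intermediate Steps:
v(6)*(p(5) + h(10, 5)) = 6²*(1/(-2 + 5) + 10) = 36*(1/3 + 10) = 36*(⅓ + 10) = 36*(31/3) = 372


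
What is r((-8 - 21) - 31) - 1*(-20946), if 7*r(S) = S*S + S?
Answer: 150162/7 ≈ 21452.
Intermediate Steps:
r(S) = S/7 + S²/7 (r(S) = (S*S + S)/7 = (S² + S)/7 = (S + S²)/7 = S/7 + S²/7)
r((-8 - 21) - 31) - 1*(-20946) = ((-8 - 21) - 31)*(1 + ((-8 - 21) - 31))/7 - 1*(-20946) = (-29 - 31)*(1 + (-29 - 31))/7 + 20946 = (⅐)*(-60)*(1 - 60) + 20946 = (⅐)*(-60)*(-59) + 20946 = 3540/7 + 20946 = 150162/7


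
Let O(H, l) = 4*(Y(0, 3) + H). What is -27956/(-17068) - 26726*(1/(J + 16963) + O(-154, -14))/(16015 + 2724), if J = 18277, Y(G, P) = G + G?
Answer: 177155271589677/201269013580 ≈ 880.19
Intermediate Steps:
Y(G, P) = 2*G
O(H, l) = 4*H (O(H, l) = 4*(2*0 + H) = 4*(0 + H) = 4*H)
-27956/(-17068) - 26726*(1/(J + 16963) + O(-154, -14))/(16015 + 2724) = -27956/(-17068) - 26726*(1/(18277 + 16963) + 4*(-154))/(16015 + 2724) = -27956*(-1/17068) - 26726/(18739/(1/35240 - 616)) = 6989/4267 - 26726/(18739/(1/35240 - 616)) = 6989/4267 - 26726/(18739/(-21707839/35240)) = 6989/4267 - 26726/(18739*(-35240/21707839)) = 6989/4267 - 26726/(-660362360/21707839) = 6989/4267 - 26726*(-21707839/660362360) = 6989/4267 + 41440264651/47168740 = 177155271589677/201269013580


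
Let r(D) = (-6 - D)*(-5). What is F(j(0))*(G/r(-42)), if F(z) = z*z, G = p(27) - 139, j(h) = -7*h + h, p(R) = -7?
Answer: 0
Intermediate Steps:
j(h) = -6*h
G = -146 (G = -7 - 139 = -146)
r(D) = 30 + 5*D
F(z) = z²
F(j(0))*(G/r(-42)) = (-6*0)²*(-146/(30 + 5*(-42))) = 0²*(-146/(30 - 210)) = 0*(-146/(-180)) = 0*(-146*(-1/180)) = 0*(73/90) = 0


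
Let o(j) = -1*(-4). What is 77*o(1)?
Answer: 308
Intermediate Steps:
o(j) = 4
77*o(1) = 77*4 = 308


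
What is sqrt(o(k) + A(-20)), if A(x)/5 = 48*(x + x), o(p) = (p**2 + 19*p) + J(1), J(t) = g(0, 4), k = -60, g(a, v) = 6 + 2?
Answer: 2*I*sqrt(1783) ≈ 84.451*I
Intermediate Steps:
g(a, v) = 8
J(t) = 8
o(p) = 8 + p**2 + 19*p (o(p) = (p**2 + 19*p) + 8 = 8 + p**2 + 19*p)
A(x) = 480*x (A(x) = 5*(48*(x + x)) = 5*(48*(2*x)) = 5*(96*x) = 480*x)
sqrt(o(k) + A(-20)) = sqrt((8 + (-60)**2 + 19*(-60)) + 480*(-20)) = sqrt((8 + 3600 - 1140) - 9600) = sqrt(2468 - 9600) = sqrt(-7132) = 2*I*sqrt(1783)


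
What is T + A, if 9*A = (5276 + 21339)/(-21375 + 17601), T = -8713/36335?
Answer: -1263001783/1234154610 ≈ -1.0234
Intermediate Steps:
T = -8713/36335 (T = -8713*1/36335 = -8713/36335 ≈ -0.23980)
A = -26615/33966 (A = ((5276 + 21339)/(-21375 + 17601))/9 = (26615/(-3774))/9 = (26615*(-1/3774))/9 = (⅑)*(-26615/3774) = -26615/33966 ≈ -0.78358)
T + A = -8713/36335 - 26615/33966 = -1263001783/1234154610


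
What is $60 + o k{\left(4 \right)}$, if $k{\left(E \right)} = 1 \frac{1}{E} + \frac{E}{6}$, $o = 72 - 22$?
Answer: $\frac{635}{6} \approx 105.83$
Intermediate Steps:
$o = 50$
$k{\left(E \right)} = \frac{1}{E} + \frac{E}{6}$ ($k{\left(E \right)} = \frac{1}{E} + E \frac{1}{6} = \frac{1}{E} + \frac{E}{6}$)
$60 + o k{\left(4 \right)} = 60 + 50 \left(\frac{1}{4} + \frac{1}{6} \cdot 4\right) = 60 + 50 \left(\frac{1}{4} + \frac{2}{3}\right) = 60 + 50 \cdot \frac{11}{12} = 60 + \frac{275}{6} = \frac{635}{6}$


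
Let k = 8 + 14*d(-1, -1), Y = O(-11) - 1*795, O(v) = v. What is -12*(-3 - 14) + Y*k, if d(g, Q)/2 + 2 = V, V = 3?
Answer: -28812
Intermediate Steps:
d(g, Q) = 2 (d(g, Q) = -4 + 2*3 = -4 + 6 = 2)
Y = -806 (Y = -11 - 1*795 = -11 - 795 = -806)
k = 36 (k = 8 + 14*2 = 8 + 28 = 36)
-12*(-3 - 14) + Y*k = -12*(-3 - 14) - 806*36 = -12*(-17) - 29016 = 204 - 29016 = -28812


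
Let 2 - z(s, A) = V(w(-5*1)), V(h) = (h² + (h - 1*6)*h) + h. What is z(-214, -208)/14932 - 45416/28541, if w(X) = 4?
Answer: -339218561/213087106 ≈ -1.5919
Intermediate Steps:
V(h) = h + h² + h*(-6 + h) (V(h) = (h² + (h - 6)*h) + h = (h² + (-6 + h)*h) + h = (h² + h*(-6 + h)) + h = h + h² + h*(-6 + h))
z(s, A) = -10 (z(s, A) = 2 - 4*(-5 + 2*4) = 2 - 4*(-5 + 8) = 2 - 4*3 = 2 - 1*12 = 2 - 12 = -10)
z(-214, -208)/14932 - 45416/28541 = -10/14932 - 45416/28541 = -10*1/14932 - 45416*1/28541 = -5/7466 - 45416/28541 = -339218561/213087106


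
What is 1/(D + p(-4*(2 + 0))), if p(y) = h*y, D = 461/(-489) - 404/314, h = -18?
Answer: 76773/10884157 ≈ 0.0070536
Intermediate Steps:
D = -171155/76773 (D = 461*(-1/489) - 404*1/314 = -461/489 - 202/157 = -171155/76773 ≈ -2.2294)
p(y) = -18*y
1/(D + p(-4*(2 + 0))) = 1/(-171155/76773 - (-72)*(2 + 0)) = 1/(-171155/76773 - (-72)*2) = 1/(-171155/76773 - 18*(-8)) = 1/(-171155/76773 + 144) = 1/(10884157/76773) = 76773/10884157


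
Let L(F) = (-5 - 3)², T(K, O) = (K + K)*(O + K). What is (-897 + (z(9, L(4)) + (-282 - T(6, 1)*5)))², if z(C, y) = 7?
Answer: 2534464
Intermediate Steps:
T(K, O) = 2*K*(K + O) (T(K, O) = (2*K)*(K + O) = 2*K*(K + O))
L(F) = 64 (L(F) = (-8)² = 64)
(-897 + (z(9, L(4)) + (-282 - T(6, 1)*5)))² = (-897 + (7 + (-282 - 2*6*(6 + 1)*5)))² = (-897 + (7 + (-282 - 2*6*7*5)))² = (-897 + (7 + (-282 - 84*5)))² = (-897 + (7 + (-282 - 1*420)))² = (-897 + (7 + (-282 - 420)))² = (-897 + (7 - 702))² = (-897 - 695)² = (-1592)² = 2534464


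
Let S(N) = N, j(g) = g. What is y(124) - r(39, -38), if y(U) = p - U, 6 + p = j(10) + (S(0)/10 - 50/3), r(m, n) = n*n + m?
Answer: -4859/3 ≈ -1619.7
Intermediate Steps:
r(m, n) = m + n² (r(m, n) = n² + m = m + n²)
p = -38/3 (p = -6 + (10 + (0/10 - 50/3)) = -6 + (10 + (0*(⅒) - 50*⅓)) = -6 + (10 + (0 - 50/3)) = -6 + (10 - 50/3) = -6 - 20/3 = -38/3 ≈ -12.667)
y(U) = -38/3 - U
y(124) - r(39, -38) = (-38/3 - 1*124) - (39 + (-38)²) = (-38/3 - 124) - (39 + 1444) = -410/3 - 1*1483 = -410/3 - 1483 = -4859/3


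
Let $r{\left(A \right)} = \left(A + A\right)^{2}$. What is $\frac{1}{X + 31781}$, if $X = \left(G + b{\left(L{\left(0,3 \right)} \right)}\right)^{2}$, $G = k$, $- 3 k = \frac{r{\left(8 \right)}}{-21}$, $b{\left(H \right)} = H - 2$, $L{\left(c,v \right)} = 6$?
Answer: $\frac{3969}{126396853} \approx 3.1401 \cdot 10^{-5}$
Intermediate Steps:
$b{\left(H \right)} = -2 + H$
$r{\left(A \right)} = 4 A^{2}$ ($r{\left(A \right)} = \left(2 A\right)^{2} = 4 A^{2}$)
$k = \frac{256}{63}$ ($k = - \frac{4 \cdot 8^{2} \frac{1}{-21}}{3} = - \frac{4 \cdot 64 \left(- \frac{1}{21}\right)}{3} = - \frac{256 \left(- \frac{1}{21}\right)}{3} = \left(- \frac{1}{3}\right) \left(- \frac{256}{21}\right) = \frac{256}{63} \approx 4.0635$)
$G = \frac{256}{63} \approx 4.0635$
$X = \frac{258064}{3969}$ ($X = \left(\frac{256}{63} + \left(-2 + 6\right)\right)^{2} = \left(\frac{256}{63} + 4\right)^{2} = \left(\frac{508}{63}\right)^{2} = \frac{258064}{3969} \approx 65.02$)
$\frac{1}{X + 31781} = \frac{1}{\frac{258064}{3969} + 31781} = \frac{1}{\frac{126396853}{3969}} = \frac{3969}{126396853}$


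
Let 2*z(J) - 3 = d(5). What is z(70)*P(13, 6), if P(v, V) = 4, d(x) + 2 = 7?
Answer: 16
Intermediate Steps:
d(x) = 5 (d(x) = -2 + 7 = 5)
z(J) = 4 (z(J) = 3/2 + (1/2)*5 = 3/2 + 5/2 = 4)
z(70)*P(13, 6) = 4*4 = 16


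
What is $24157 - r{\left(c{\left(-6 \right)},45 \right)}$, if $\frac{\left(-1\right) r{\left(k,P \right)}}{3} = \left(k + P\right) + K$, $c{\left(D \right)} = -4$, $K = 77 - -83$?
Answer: $24760$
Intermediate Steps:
$K = 160$ ($K = 77 + 83 = 160$)
$r{\left(k,P \right)} = -480 - 3 P - 3 k$ ($r{\left(k,P \right)} = - 3 \left(\left(k + P\right) + 160\right) = - 3 \left(\left(P + k\right) + 160\right) = - 3 \left(160 + P + k\right) = -480 - 3 P - 3 k$)
$24157 - r{\left(c{\left(-6 \right)},45 \right)} = 24157 - \left(-480 - 135 - -12\right) = 24157 - \left(-480 - 135 + 12\right) = 24157 - -603 = 24157 + 603 = 24760$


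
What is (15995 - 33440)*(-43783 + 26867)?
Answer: 295099620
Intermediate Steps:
(15995 - 33440)*(-43783 + 26867) = -17445*(-16916) = 295099620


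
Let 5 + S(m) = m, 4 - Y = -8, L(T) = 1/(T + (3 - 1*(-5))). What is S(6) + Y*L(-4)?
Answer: 4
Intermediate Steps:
L(T) = 1/(8 + T) (L(T) = 1/(T + (3 + 5)) = 1/(T + 8) = 1/(8 + T))
Y = 12 (Y = 4 - 1*(-8) = 4 + 8 = 12)
S(m) = -5 + m
S(6) + Y*L(-4) = (-5 + 6) + 12/(8 - 4) = 1 + 12/4 = 1 + 12*(¼) = 1 + 3 = 4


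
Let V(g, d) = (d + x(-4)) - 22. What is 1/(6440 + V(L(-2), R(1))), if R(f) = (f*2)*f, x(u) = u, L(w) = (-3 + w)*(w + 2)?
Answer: 1/6416 ≈ 0.00015586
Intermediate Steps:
L(w) = (-3 + w)*(2 + w)
R(f) = 2*f² (R(f) = (2*f)*f = 2*f²)
V(g, d) = -26 + d (V(g, d) = (d - 4) - 22 = (-4 + d) - 22 = -26 + d)
1/(6440 + V(L(-2), R(1))) = 1/(6440 + (-26 + 2*1²)) = 1/(6440 + (-26 + 2*1)) = 1/(6440 + (-26 + 2)) = 1/(6440 - 24) = 1/6416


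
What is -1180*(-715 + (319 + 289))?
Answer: 126260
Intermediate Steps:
-1180*(-715 + (319 + 289)) = -1180*(-715 + 608) = -1180*(-107) = 126260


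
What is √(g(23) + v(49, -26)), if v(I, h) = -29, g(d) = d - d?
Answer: I*√29 ≈ 5.3852*I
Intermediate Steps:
g(d) = 0
√(g(23) + v(49, -26)) = √(0 - 29) = √(-29) = I*√29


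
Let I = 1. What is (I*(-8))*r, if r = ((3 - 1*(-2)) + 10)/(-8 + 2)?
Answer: 20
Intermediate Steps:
r = -5/2 (r = ((3 + 2) + 10)/(-6) = (5 + 10)*(-1/6) = 15*(-1/6) = -5/2 ≈ -2.5000)
(I*(-8))*r = (1*(-8))*(-5/2) = -8*(-5/2) = 20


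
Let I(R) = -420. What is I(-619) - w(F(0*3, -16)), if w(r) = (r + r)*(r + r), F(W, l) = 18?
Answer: -1716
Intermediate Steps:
w(r) = 4*r**2 (w(r) = (2*r)*(2*r) = 4*r**2)
I(-619) - w(F(0*3, -16)) = -420 - 4*18**2 = -420 - 4*324 = -420 - 1*1296 = -420 - 1296 = -1716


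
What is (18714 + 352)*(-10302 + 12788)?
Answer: 47398076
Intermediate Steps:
(18714 + 352)*(-10302 + 12788) = 19066*2486 = 47398076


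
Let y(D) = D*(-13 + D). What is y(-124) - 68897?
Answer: -51909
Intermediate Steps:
y(-124) - 68897 = -124*(-13 - 124) - 68897 = -124*(-137) - 68897 = 16988 - 68897 = -51909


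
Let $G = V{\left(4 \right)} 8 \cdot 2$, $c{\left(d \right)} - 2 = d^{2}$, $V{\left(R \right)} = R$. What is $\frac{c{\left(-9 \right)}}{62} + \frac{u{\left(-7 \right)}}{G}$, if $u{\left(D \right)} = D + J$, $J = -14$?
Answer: $\frac{2005}{1984} \approx 1.0106$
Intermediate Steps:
$c{\left(d \right)} = 2 + d^{2}$
$u{\left(D \right)} = -14 + D$ ($u{\left(D \right)} = D - 14 = -14 + D$)
$G = 64$ ($G = 4 \cdot 8 \cdot 2 = 32 \cdot 2 = 64$)
$\frac{c{\left(-9 \right)}}{62} + \frac{u{\left(-7 \right)}}{G} = \frac{2 + \left(-9\right)^{2}}{62} + \frac{-14 - 7}{64} = \left(2 + 81\right) \frac{1}{62} - \frac{21}{64} = 83 \cdot \frac{1}{62} - \frac{21}{64} = \frac{83}{62} - \frac{21}{64} = \frac{2005}{1984}$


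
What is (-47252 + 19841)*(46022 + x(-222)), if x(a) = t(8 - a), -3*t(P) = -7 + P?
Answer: -1259471491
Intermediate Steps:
t(P) = 7/3 - P/3 (t(P) = -(-7 + P)/3 = 7/3 - P/3)
x(a) = -⅓ + a/3 (x(a) = 7/3 - (8 - a)/3 = 7/3 + (-8/3 + a/3) = -⅓ + a/3)
(-47252 + 19841)*(46022 + x(-222)) = (-47252 + 19841)*(46022 + (-⅓ + (⅓)*(-222))) = -27411*(46022 + (-⅓ - 74)) = -27411*(46022 - 223/3) = -27411*137843/3 = -1259471491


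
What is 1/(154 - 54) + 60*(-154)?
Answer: -923999/100 ≈ -9240.0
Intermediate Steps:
1/(154 - 54) + 60*(-154) = 1/100 - 9240 = -923999/100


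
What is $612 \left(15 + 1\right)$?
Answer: $9792$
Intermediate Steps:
$612 \left(15 + 1\right) = 612 \cdot 16 = 9792$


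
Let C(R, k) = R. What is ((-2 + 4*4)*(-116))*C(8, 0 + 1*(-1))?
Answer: -12992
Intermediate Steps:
((-2 + 4*4)*(-116))*C(8, 0 + 1*(-1)) = ((-2 + 4*4)*(-116))*8 = ((-2 + 16)*(-116))*8 = (14*(-116))*8 = -1624*8 = -12992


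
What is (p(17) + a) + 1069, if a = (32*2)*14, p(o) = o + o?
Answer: 1999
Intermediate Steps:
p(o) = 2*o
a = 896 (a = 64*14 = 896)
(p(17) + a) + 1069 = (2*17 + 896) + 1069 = (34 + 896) + 1069 = 930 + 1069 = 1999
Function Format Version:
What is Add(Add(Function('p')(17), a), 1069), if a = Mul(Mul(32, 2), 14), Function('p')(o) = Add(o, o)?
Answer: 1999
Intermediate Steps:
Function('p')(o) = Mul(2, o)
a = 896 (a = Mul(64, 14) = 896)
Add(Add(Function('p')(17), a), 1069) = Add(Add(Mul(2, 17), 896), 1069) = Add(Add(34, 896), 1069) = Add(930, 1069) = 1999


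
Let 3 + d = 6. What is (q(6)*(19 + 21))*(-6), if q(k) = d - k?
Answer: 720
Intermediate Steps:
d = 3 (d = -3 + 6 = 3)
q(k) = 3 - k
(q(6)*(19 + 21))*(-6) = ((3 - 1*6)*(19 + 21))*(-6) = ((3 - 6)*40)*(-6) = -3*40*(-6) = -120*(-6) = 720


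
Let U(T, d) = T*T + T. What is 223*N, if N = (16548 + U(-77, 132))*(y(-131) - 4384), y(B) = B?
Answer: -22553328000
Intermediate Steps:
U(T, d) = T + T² (U(T, d) = T² + T = T + T²)
N = -101136000 (N = (16548 - 77*(1 - 77))*(-131 - 4384) = (16548 - 77*(-76))*(-4515) = (16548 + 5852)*(-4515) = 22400*(-4515) = -101136000)
223*N = 223*(-101136000) = -22553328000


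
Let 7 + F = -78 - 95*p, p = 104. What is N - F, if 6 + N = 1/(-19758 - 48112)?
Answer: 675917329/67870 ≈ 9959.0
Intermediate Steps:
F = -9965 (F = -7 + (-78 - 95*104) = -7 + (-78 - 9880) = -7 - 9958 = -9965)
N = -407221/67870 (N = -6 + 1/(-19758 - 48112) = -6 + 1/(-67870) = -6 - 1/67870 = -407221/67870 ≈ -6.0000)
N - F = -407221/67870 - 1*(-9965) = -407221/67870 + 9965 = 675917329/67870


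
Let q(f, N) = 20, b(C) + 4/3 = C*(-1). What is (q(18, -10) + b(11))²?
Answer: 529/9 ≈ 58.778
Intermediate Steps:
b(C) = -4/3 - C (b(C) = -4/3 + C*(-1) = -4/3 - C)
(q(18, -10) + b(11))² = (20 + (-4/3 - 1*11))² = (20 + (-4/3 - 11))² = (20 - 37/3)² = (23/3)² = 529/9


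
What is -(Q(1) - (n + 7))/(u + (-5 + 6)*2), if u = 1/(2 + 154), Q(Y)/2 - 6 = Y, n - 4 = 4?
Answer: 156/313 ≈ 0.49840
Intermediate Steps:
n = 8 (n = 4 + 4 = 8)
Q(Y) = 12 + 2*Y
u = 1/156 ≈ 0.0064103
-(Q(1) - (n + 7))/(u + (-5 + 6)*2) = -((12 + 2*1) - (8 + 7))/(1/156 + (-5 + 6)*2) = -((12 + 2) - 1*15)/(1/156 + 1*2) = -(14 - 15)/(1/156 + 2) = -(-1)/313/156 = -156*(-1)/313 = -1*(-156/313) = 156/313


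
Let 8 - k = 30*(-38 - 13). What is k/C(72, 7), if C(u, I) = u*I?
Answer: 769/252 ≈ 3.0516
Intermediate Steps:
C(u, I) = I*u
k = 1538 (k = 8 - 30*(-38 - 13) = 8 - 30*(-51) = 8 - 1*(-1530) = 8 + 1530 = 1538)
k/C(72, 7) = 1538/((7*72)) = 1538/504 = 1538*(1/504) = 769/252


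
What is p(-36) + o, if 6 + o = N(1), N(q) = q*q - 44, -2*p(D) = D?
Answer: -31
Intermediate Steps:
p(D) = -D/2
N(q) = -44 + q² (N(q) = q² - 44 = -44 + q²)
o = -49 (o = -6 + (-44 + 1²) = -6 + (-44 + 1) = -6 - 43 = -49)
p(-36) + o = -½*(-36) - 49 = 18 - 49 = -31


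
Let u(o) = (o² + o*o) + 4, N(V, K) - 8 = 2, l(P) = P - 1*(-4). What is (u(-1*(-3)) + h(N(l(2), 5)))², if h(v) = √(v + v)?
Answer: 504 + 88*√5 ≈ 700.77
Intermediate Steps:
l(P) = 4 + P (l(P) = P + 4 = 4 + P)
N(V, K) = 10 (N(V, K) = 8 + 2 = 10)
h(v) = √2*√v (h(v) = √(2*v) = √2*√v)
u(o) = 4 + 2*o² (u(o) = (o² + o²) + 4 = 2*o² + 4 = 4 + 2*o²)
(u(-1*(-3)) + h(N(l(2), 5)))² = ((4 + 2*(-1*(-3))²) + √2*√10)² = ((4 + 2*3²) + 2*√5)² = ((4 + 2*9) + 2*√5)² = ((4 + 18) + 2*√5)² = (22 + 2*√5)²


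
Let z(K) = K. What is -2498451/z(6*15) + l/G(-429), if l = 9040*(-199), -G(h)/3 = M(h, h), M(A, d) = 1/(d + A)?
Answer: -15435909617/30 ≈ -5.1453e+8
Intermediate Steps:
M(A, d) = 1/(A + d)
G(h) = -3/(2*h) (G(h) = -3/(h + h) = -3*1/(2*h) = -3/(2*h))
l = -1798960
-2498451/z(6*15) + l/G(-429) = -2498451/(6*15) - 1798960/((-3/2/(-429))) = -2498451/90 - 1798960/((-3/2*(-1/429))) = -2498451*1/90 - 1798960/1/286 = -832817/30 - 1798960*286 = -832817/30 - 514502560 = -15435909617/30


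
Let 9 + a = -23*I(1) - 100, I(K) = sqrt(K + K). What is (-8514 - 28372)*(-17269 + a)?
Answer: 641004908 + 848378*sqrt(2) ≈ 6.4220e+8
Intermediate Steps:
I(K) = sqrt(2)*sqrt(K) (I(K) = sqrt(2*K) = sqrt(2)*sqrt(K))
a = -109 - 23*sqrt(2) (a = -9 + (-23*sqrt(2)*sqrt(1) - 100) = -9 + (-23*sqrt(2) - 100) = -9 + (-100 - 23*sqrt(2)) = -109 - 23*sqrt(2) ≈ -141.53)
(-8514 - 28372)*(-17269 + a) = (-8514 - 28372)*(-17269 + (-109 - 23*sqrt(2))) = -36886*(-17378 - 23*sqrt(2)) = 641004908 + 848378*sqrt(2)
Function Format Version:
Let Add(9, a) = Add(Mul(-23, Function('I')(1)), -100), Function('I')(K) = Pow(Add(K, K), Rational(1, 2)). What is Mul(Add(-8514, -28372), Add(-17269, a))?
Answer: Add(641004908, Mul(848378, Pow(2, Rational(1, 2)))) ≈ 6.4220e+8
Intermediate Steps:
Function('I')(K) = Mul(Pow(2, Rational(1, 2)), Pow(K, Rational(1, 2))) (Function('I')(K) = Pow(Mul(2, K), Rational(1, 2)) = Mul(Pow(2, Rational(1, 2)), Pow(K, Rational(1, 2))))
a = Add(-109, Mul(-23, Pow(2, Rational(1, 2)))) (a = Add(-9, Add(Mul(-23, Mul(Pow(2, Rational(1, 2)), Pow(1, Rational(1, 2)))), -100)) = Add(-9, Add(Mul(-23, Mul(Pow(2, Rational(1, 2)), 1)), -100)) = Add(-9, Add(Mul(-23, Pow(2, Rational(1, 2))), -100)) = Add(-9, Add(-100, Mul(-23, Pow(2, Rational(1, 2))))) = Add(-109, Mul(-23, Pow(2, Rational(1, 2)))) ≈ -141.53)
Mul(Add(-8514, -28372), Add(-17269, a)) = Mul(Add(-8514, -28372), Add(-17269, Add(-109, Mul(-23, Pow(2, Rational(1, 2)))))) = Mul(-36886, Add(-17378, Mul(-23, Pow(2, Rational(1, 2))))) = Add(641004908, Mul(848378, Pow(2, Rational(1, 2))))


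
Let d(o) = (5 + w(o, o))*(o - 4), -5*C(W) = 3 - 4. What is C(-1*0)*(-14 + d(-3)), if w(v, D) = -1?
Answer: -42/5 ≈ -8.4000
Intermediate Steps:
C(W) = 1/5 (C(W) = -(3 - 4)/5 = -1/5*(-1) = 1/5)
d(o) = -16 + 4*o (d(o) = (5 - 1)*(o - 4) = 4*(-4 + o) = -16 + 4*o)
C(-1*0)*(-14 + d(-3)) = (-14 + (-16 + 4*(-3)))/5 = (-14 + (-16 - 12))/5 = (-14 - 28)/5 = (1/5)*(-42) = -42/5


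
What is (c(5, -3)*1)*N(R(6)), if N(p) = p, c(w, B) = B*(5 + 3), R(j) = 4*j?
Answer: -576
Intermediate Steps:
c(w, B) = 8*B (c(w, B) = B*8 = 8*B)
(c(5, -3)*1)*N(R(6)) = ((8*(-3))*1)*(4*6) = -24*1*24 = -24*24 = -576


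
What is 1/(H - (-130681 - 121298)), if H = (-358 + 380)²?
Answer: 1/252463 ≈ 3.9610e-6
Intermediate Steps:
H = 484 (H = 22² = 484)
1/(H - (-130681 - 121298)) = 1/(484 - (-130681 - 121298)) = 1/(484 - 1*(-251979)) = 1/(484 + 251979) = 1/252463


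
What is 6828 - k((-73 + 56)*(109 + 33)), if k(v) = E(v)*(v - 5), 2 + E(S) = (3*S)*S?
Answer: 42289414762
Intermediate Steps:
E(S) = -2 + 3*S² (E(S) = -2 + (3*S)*S = -2 + 3*S²)
k(v) = (-5 + v)*(-2 + 3*v²) (k(v) = (-2 + 3*v²)*(v - 5) = (-2 + 3*v²)*(-5 + v) = (-5 + v)*(-2 + 3*v²))
6828 - k((-73 + 56)*(109 + 33)) = 6828 - (-5 + (-73 + 56)*(109 + 33))*(-2 + 3*((-73 + 56)*(109 + 33))²) = 6828 - (-5 - 17*142)*(-2 + 3*(-17*142)²) = 6828 - (-5 - 2414)*(-2 + 3*(-2414)²) = 6828 - (-2419)*(-2 + 3*5827396) = 6828 - (-2419)*(-2 + 17482188) = 6828 - (-2419)*17482186 = 6828 - 1*(-42289407934) = 6828 + 42289407934 = 42289414762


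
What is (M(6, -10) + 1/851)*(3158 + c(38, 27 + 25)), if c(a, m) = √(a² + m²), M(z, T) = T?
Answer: -26871422/851 - 17018*√1037/851 ≈ -32220.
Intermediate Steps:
(M(6, -10) + 1/851)*(3158 + c(38, 27 + 25)) = (-10 + 1/851)*(3158 + √(38² + (27 + 25)²)) = (-10 + 1/851)*(3158 + √(1444 + 52²)) = -8509*(3158 + √(1444 + 2704))/851 = -8509*(3158 + √4148)/851 = -8509*(3158 + 2*√1037)/851 = -26871422/851 - 17018*√1037/851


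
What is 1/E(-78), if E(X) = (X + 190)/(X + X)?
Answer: -39/28 ≈ -1.3929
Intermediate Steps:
E(X) = (190 + X)/(2*X) (E(X) = (190 + X)/((2*X)) = (190 + X)*(1/(2*X)) = (190 + X)/(2*X))
1/E(-78) = 1/((1/2)*(190 - 78)/(-78)) = 1/((1/2)*(-1/78)*112) = 1/(-28/39) = -39/28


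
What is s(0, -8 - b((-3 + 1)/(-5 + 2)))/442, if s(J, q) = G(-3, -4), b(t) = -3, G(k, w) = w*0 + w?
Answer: -2/221 ≈ -0.0090498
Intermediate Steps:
G(k, w) = w (G(k, w) = 0 + w = w)
s(J, q) = -4
s(0, -8 - b((-3 + 1)/(-5 + 2)))/442 = -4/442 = -4*1/442 = -2/221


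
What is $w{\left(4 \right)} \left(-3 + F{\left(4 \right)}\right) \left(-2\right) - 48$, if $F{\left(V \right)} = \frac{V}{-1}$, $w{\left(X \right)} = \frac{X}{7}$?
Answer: $-40$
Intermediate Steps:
$w{\left(X \right)} = \frac{X}{7}$ ($w{\left(X \right)} = X \frac{1}{7} = \frac{X}{7}$)
$F{\left(V \right)} = - V$ ($F{\left(V \right)} = V \left(-1\right) = - V$)
$w{\left(4 \right)} \left(-3 + F{\left(4 \right)}\right) \left(-2\right) - 48 = \frac{1}{7} \cdot 4 \left(-3 - 4\right) \left(-2\right) - 48 = \frac{4 \left(-3 - 4\right) \left(-2\right)}{7} - 48 = \frac{4 \left(\left(-7\right) \left(-2\right)\right)}{7} - 48 = \frac{4}{7} \cdot 14 - 48 = 8 - 48 = -40$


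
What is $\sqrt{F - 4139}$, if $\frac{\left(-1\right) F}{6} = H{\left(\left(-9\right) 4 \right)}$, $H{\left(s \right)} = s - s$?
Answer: $i \sqrt{4139} \approx 64.335 i$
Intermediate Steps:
$H{\left(s \right)} = 0$
$F = 0$ ($F = \left(-6\right) 0 = 0$)
$\sqrt{F - 4139} = \sqrt{0 - 4139} = \sqrt{-4139} = i \sqrt{4139}$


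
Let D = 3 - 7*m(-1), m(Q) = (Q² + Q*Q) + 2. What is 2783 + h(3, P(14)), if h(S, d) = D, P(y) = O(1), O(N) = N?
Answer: 2758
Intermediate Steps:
P(y) = 1
m(Q) = 2 + 2*Q² (m(Q) = (Q² + Q²) + 2 = 2*Q² + 2 = 2 + 2*Q²)
D = -25 (D = 3 - 7*(2 + 2*(-1)²) = 3 - 7*(2 + 2*1) = 3 - 7*(2 + 2) = 3 - 7*4 = 3 - 28 = -25)
h(S, d) = -25
2783 + h(3, P(14)) = 2783 - 25 = 2758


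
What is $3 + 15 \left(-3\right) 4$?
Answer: $-177$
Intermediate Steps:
$3 + 15 \left(-3\right) 4 = 3 - 180 = -177$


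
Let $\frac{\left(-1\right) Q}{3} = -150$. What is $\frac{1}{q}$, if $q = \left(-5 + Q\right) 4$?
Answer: $\frac{1}{1780} \approx 0.0005618$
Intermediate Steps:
$Q = 450$ ($Q = \left(-3\right) \left(-150\right) = 450$)
$q = 1780$ ($q = \left(-5 + 450\right) 4 = 445 \cdot 4 = 1780$)
$\frac{1}{q} = \frac{1}{1780}$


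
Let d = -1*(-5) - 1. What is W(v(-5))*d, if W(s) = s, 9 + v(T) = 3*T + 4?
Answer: -80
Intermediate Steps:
v(T) = -5 + 3*T (v(T) = -9 + (3*T + 4) = -9 + (4 + 3*T) = -5 + 3*T)
d = 4 (d = 5 - 1 = 4)
W(v(-5))*d = (-5 + 3*(-5))*4 = (-5 - 15)*4 = -20*4 = -80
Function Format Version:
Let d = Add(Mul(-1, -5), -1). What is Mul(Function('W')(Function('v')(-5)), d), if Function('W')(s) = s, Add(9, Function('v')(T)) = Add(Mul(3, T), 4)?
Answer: -80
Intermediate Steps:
Function('v')(T) = Add(-5, Mul(3, T)) (Function('v')(T) = Add(-9, Add(Mul(3, T), 4)) = Add(-9, Add(4, Mul(3, T))) = Add(-5, Mul(3, T)))
d = 4 (d = Add(5, -1) = 4)
Mul(Function('W')(Function('v')(-5)), d) = Mul(Add(-5, Mul(3, -5)), 4) = Mul(Add(-5, -15), 4) = Mul(-20, 4) = -80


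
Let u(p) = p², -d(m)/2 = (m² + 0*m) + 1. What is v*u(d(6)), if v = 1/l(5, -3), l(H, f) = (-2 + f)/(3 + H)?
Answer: -43808/5 ≈ -8761.6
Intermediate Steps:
d(m) = -2 - 2*m² (d(m) = -2*((m² + 0*m) + 1) = -2*((m² + 0) + 1) = -2*(m² + 1) = -2*(1 + m²) = -2 - 2*m²)
l(H, f) = (-2 + f)/(3 + H)
v = -8/5 (v = 1/((-2 - 3)/(3 + 5)) = 1/(-5/8) = -8/5 ≈ -1.6000)
v*u(d(6)) = -8*(-2 - 2*6²)²/5 = -8*(-2 - 2*36)²/5 = -8*(-2 - 72)²/5 = -8/5*(-74)² = -8/5*5476 = -43808/5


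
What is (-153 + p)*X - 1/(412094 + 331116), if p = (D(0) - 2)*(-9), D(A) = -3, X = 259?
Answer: -20789070121/743210 ≈ -27972.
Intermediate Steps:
p = 45 (p = (-3 - 2)*(-9) = -5*(-9) = 45)
(-153 + p)*X - 1/(412094 + 331116) = (-153 + 45)*259 - 1/(412094 + 331116) = -108*259 - 1/743210 = -27972 - 1*1/743210 = -27972 - 1/743210 = -20789070121/743210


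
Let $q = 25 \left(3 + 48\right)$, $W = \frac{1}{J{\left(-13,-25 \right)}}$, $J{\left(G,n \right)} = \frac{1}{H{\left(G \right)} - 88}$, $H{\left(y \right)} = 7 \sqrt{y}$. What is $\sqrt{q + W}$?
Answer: $\sqrt{1187 + 7 i \sqrt{13}} \approx 34.455 + 0.3663 i$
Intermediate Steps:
$J{\left(G,n \right)} = \frac{1}{-88 + 7 \sqrt{G}}$ ($J{\left(G,n \right)} = \frac{1}{7 \sqrt{G} - 88} = \frac{1}{-88 + 7 \sqrt{G}}$)
$W = -88 + 7 i \sqrt{13}$ ($W = \frac{1}{\frac{1}{-88 + 7 \sqrt{-13}}} = \frac{1}{\frac{1}{-88 + 7 i \sqrt{13}}} = -88 + 7 i \sqrt{13} \approx -88.0 + 25.239 i$)
$q = 1275$ ($q = 25 \cdot 51 = 1275$)
$\sqrt{q + W} = \sqrt{1275 - \left(88 - 7 i \sqrt{13}\right)} = \sqrt{1187 + 7 i \sqrt{13}}$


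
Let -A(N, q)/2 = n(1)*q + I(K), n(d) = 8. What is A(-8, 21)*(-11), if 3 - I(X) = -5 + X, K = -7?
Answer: 4026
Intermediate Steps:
I(X) = 8 - X (I(X) = 3 - (-5 + X) = 3 + (5 - X) = 8 - X)
A(N, q) = -30 - 16*q (A(N, q) = -2*(8*q + (8 - 1*(-7))) = -2*(8*q + (8 + 7)) = -2*(8*q + 15) = -2*(15 + 8*q) = -30 - 16*q)
A(-8, 21)*(-11) = (-30 - 16*21)*(-11) = (-30 - 336)*(-11) = -366*(-11) = 4026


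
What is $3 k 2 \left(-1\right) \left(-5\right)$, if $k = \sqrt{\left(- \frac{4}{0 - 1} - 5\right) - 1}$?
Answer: $30 i \sqrt{2} \approx 42.426 i$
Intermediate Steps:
$k = i \sqrt{2}$ ($k = \sqrt{\left(- \frac{4}{0 - 1} - 5\right) - 1} = \sqrt{\left(- \frac{4}{-1} - 5\right) - 1} = \sqrt{\left(\left(-4\right) \left(-1\right) - 5\right) - 1} = \sqrt{\left(4 - 5\right) - 1} = \sqrt{-1 - 1} = \sqrt{-2} = i \sqrt{2} \approx 1.4142 i$)
$3 k 2 \left(-1\right) \left(-5\right) = 3 i \sqrt{2} \cdot 2 \left(-1\right) \left(-5\right) = 3 i \sqrt{2} \left(\left(-2\right) \left(-5\right)\right) = 3 i \sqrt{2} \cdot 10 = 30 i \sqrt{2}$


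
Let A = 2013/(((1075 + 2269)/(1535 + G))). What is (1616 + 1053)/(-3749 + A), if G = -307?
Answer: -202844/228743 ≈ -0.88678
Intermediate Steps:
A = 56181/76 (A = 2013/(((1075 + 2269)/(1535 - 307))) = 2013/((3344/1228)) = 2013/((3344*(1/1228))) = 2013/(836/307) = 2013*(307/836) = 56181/76 ≈ 739.22)
(1616 + 1053)/(-3749 + A) = (1616 + 1053)/(-3749 + 56181/76) = 2669/(-228743/76) = 2669*(-76/228743) = -202844/228743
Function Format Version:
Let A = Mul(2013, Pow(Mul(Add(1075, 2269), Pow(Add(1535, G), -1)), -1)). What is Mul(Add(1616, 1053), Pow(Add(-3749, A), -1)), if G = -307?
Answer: Rational(-202844, 228743) ≈ -0.88678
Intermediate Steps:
A = Rational(56181, 76) (A = Mul(2013, Pow(Mul(Add(1075, 2269), Pow(Add(1535, -307), -1)), -1)) = Mul(2013, Pow(Mul(3344, Pow(1228, -1)), -1)) = Mul(2013, Pow(Mul(3344, Rational(1, 1228)), -1)) = Mul(2013, Pow(Rational(836, 307), -1)) = Mul(2013, Rational(307, 836)) = Rational(56181, 76) ≈ 739.22)
Mul(Add(1616, 1053), Pow(Add(-3749, A), -1)) = Mul(Add(1616, 1053), Pow(Add(-3749, Rational(56181, 76)), -1)) = Mul(2669, Pow(Rational(-228743, 76), -1)) = Mul(2669, Rational(-76, 228743)) = Rational(-202844, 228743)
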